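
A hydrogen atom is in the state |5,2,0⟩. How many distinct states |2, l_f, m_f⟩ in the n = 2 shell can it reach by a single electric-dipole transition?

E1 requires Δl = ±1, so l_f ∈ {1, 3}; with 0 ≤ l_f ≤ n_f−1 = 1, the allowed l_f values are {1}.
For l_f = 1: m_f ∈ {m_i−1, m_i, m_i+1} ∩ [−1, 1] = {-1, 0, 1} → 3 states.
Total: 3.

3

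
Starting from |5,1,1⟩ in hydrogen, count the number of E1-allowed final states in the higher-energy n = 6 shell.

E1 requires Δl = ±1, so l_f ∈ {0, 2}; with 0 ≤ l_f ≤ n_f−1 = 5, the allowed l_f values are {0, 2}.
For l_f = 0: m_f ∈ {m_i−1, m_i, m_i+1} ∩ [−0, 0] = {0} → 1 state.
For l_f = 2: m_f ∈ {m_i−1, m_i, m_i+1} ∩ [−2, 2] = {0, 1, 2} → 3 states.
Total: 4.

4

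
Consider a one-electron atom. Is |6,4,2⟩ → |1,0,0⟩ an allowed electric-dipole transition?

forbidden

l: 4 → 0 (Δl = -4). Δl = ±1 ✗.
m_l: 2 → 0 (Δm_l = -2). |Δm_l| ≤ 1 ✗.
The transition is electric-dipole forbidden.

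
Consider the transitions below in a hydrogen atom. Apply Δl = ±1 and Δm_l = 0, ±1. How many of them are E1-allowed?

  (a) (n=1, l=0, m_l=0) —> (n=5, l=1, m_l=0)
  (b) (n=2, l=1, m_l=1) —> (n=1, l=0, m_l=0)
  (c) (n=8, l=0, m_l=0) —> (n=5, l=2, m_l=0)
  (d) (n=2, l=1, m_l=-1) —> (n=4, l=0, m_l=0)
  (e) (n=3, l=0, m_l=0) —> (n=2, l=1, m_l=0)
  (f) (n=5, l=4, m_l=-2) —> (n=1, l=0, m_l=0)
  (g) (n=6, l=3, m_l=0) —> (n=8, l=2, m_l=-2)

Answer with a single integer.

(a) allowed
(b) allowed
(c) forbidden — Δl = +2 (E1 requires Δl = ±1)
(d) allowed
(e) allowed
(f) forbidden — Δl = -4 (E1 requires Δl = ±1); Δm_l = +2 (E1 requires Δm_l = 0, ±1)
(g) forbidden — Δm_l = -2 (E1 requires Δm_l = 0, ±1)
Total allowed: 4 of 7.

4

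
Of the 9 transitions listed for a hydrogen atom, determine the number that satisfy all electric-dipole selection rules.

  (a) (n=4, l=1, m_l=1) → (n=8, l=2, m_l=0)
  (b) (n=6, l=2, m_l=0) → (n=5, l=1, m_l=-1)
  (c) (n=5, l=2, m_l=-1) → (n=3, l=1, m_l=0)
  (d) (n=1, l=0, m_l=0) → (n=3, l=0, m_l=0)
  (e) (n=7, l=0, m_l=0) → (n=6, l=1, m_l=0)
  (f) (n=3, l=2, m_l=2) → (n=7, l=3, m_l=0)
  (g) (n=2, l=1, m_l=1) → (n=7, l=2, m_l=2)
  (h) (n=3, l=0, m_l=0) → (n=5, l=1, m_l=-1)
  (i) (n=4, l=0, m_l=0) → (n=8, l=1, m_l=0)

(a) allowed
(b) allowed
(c) allowed
(d) forbidden — Δl = +0 (E1 requires Δl = ±1)
(e) allowed
(f) forbidden — Δm_l = -2 (E1 requires Δm_l = 0, ±1)
(g) allowed
(h) allowed
(i) allowed
Total allowed: 7 of 9.

7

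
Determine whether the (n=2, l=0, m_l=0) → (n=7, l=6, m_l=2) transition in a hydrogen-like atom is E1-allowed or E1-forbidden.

l: 0 → 6 (Δl = +6). Δl = ±1 fails.
Δm_l = 2 − (0) = +2. E1 requires Δm_l = 0, ±1: fails.
The transition is electric-dipole forbidden.

forbidden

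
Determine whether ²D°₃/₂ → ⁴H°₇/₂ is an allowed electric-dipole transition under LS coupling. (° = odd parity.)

Parity must change: odd → odd — violated.
ΔS = 0: S: 1/2 → 3/2 — violated.
ΔL = 0, ±1 (not L=0↔0): L: 2 → 5, ΔL = +3 — violated.
ΔJ = 0, ±1 (not J=0↔0): J: 3/2 → 7/2, ΔJ = +2 — violated.
Rule(s) violated: parity, ΔS, ΔL, ΔJ.

forbidden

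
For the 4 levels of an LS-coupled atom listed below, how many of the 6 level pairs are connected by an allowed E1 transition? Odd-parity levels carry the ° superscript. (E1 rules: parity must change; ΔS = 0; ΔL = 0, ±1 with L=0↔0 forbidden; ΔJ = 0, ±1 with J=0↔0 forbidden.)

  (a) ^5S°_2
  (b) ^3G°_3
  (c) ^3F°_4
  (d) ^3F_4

2

(a)–(b): forbidden (parity, ΔS, ΔL).
(a)–(c): forbidden (parity, ΔS, ΔL, ΔJ).
(a)–(d): forbidden (ΔS, ΔL, ΔJ).
(b)–(c): forbidden (parity).
(b)–(d): allowed.
(c)–(d): allowed.
Allowed pairs: 2 of 6.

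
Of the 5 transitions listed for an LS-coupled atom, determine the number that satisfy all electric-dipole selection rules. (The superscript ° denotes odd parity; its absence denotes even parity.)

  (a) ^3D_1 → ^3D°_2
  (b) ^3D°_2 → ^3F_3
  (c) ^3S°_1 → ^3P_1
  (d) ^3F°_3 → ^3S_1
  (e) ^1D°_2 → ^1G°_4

(a) allowed
(b) allowed
(c) allowed
(d) forbidden (ΔL, ΔJ fail)
(e) forbidden (parity, ΔL, ΔJ fail)
Total allowed: 3 of 5.

3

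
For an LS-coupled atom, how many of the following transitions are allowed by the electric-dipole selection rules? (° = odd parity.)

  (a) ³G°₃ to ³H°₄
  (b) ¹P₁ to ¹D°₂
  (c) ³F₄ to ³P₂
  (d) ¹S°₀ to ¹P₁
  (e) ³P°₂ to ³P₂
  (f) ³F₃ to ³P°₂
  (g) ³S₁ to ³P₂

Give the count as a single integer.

(a) forbidden (parity fails)
(b) allowed
(c) forbidden (parity, ΔL, ΔJ fail)
(d) allowed
(e) allowed
(f) forbidden (ΔL fails)
(g) forbidden (parity fails)
Total allowed: 3 of 7.

3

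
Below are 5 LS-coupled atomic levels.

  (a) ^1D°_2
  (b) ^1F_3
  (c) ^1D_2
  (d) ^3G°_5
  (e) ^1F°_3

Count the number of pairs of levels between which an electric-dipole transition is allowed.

4

(a)–(b): allowed.
(a)–(c): allowed.
(a)–(d): forbidden (parity, ΔS, ΔL, ΔJ).
(a)–(e): forbidden (parity).
(b)–(c): forbidden (parity).
(b)–(d): forbidden (ΔS, ΔJ).
(b)–(e): allowed.
(c)–(d): forbidden (ΔS, ΔL, ΔJ).
(c)–(e): allowed.
(d)–(e): forbidden (parity, ΔS, ΔJ).
Allowed pairs: 4 of 10.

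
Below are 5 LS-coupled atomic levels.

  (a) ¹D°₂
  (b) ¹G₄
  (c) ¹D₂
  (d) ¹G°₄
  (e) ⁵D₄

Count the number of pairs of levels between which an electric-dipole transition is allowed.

(a)–(b): forbidden (ΔL, ΔJ).
(a)–(c): allowed.
(a)–(d): forbidden (parity, ΔL, ΔJ).
(a)–(e): forbidden (ΔS, ΔJ).
(b)–(c): forbidden (parity, ΔL, ΔJ).
(b)–(d): allowed.
(b)–(e): forbidden (parity, ΔS, ΔL).
(c)–(d): forbidden (ΔL, ΔJ).
(c)–(e): forbidden (parity, ΔS, ΔJ).
(d)–(e): forbidden (ΔS, ΔL).
Allowed pairs: 2 of 10.

2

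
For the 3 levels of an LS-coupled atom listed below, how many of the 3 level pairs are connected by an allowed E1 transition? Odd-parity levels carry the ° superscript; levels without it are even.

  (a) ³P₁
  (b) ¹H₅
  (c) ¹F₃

0

(a)–(b): forbidden (parity, ΔS, ΔL, ΔJ).
(a)–(c): forbidden (parity, ΔS, ΔL, ΔJ).
(b)–(c): forbidden (parity, ΔL, ΔJ).
Allowed pairs: 0 of 3.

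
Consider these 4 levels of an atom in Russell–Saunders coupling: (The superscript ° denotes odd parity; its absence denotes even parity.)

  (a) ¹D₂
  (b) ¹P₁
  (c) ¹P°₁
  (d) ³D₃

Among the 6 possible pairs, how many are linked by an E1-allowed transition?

2

(a)–(b): forbidden (parity).
(a)–(c): allowed.
(a)–(d): forbidden (parity, ΔS).
(b)–(c): allowed.
(b)–(d): forbidden (parity, ΔS, ΔJ).
(c)–(d): forbidden (ΔS, ΔJ).
Allowed pairs: 2 of 6.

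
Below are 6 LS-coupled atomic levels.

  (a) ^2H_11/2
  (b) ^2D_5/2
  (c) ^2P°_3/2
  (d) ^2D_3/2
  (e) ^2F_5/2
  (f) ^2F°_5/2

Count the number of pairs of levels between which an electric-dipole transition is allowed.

5

(a)–(b): forbidden (parity, ΔL, ΔJ).
(a)–(c): forbidden (ΔL, ΔJ).
(a)–(d): forbidden (parity, ΔL, ΔJ).
(a)–(e): forbidden (parity, ΔL, ΔJ).
(a)–(f): forbidden (ΔL, ΔJ).
(b)–(c): allowed.
(b)–(d): forbidden (parity).
(b)–(e): forbidden (parity).
(b)–(f): allowed.
(c)–(d): allowed.
(c)–(e): forbidden (ΔL).
(c)–(f): forbidden (parity, ΔL).
(d)–(e): forbidden (parity).
(d)–(f): allowed.
(e)–(f): allowed.
Allowed pairs: 5 of 15.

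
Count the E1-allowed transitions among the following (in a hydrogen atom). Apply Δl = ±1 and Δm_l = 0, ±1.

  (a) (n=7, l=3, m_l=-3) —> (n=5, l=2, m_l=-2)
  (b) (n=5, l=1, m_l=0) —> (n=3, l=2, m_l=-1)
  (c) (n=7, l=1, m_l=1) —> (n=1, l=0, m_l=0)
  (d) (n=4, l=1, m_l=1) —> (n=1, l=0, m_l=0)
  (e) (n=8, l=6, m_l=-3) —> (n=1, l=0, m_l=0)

(a) allowed
(b) allowed
(c) allowed
(d) allowed
(e) forbidden — Δl = -6 (E1 requires Δl = ±1); Δm_l = +3 (E1 requires Δm_l = 0, ±1)
Total allowed: 4 of 5.

4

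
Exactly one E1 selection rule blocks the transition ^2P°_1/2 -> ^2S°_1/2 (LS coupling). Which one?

parity

Initial level: S=1/2, L=1, J=1/2, parity odd. Final level: S=1/2, L=0, J=1/2, parity odd.
ΔS = 0: S: 1/2 → 1/2 — ok.
ΔL = 0, ±1 (not L=0↔0): L: 1 → 0, ΔL = -1 — ok.
ΔJ = 0, ±1 (not J=0↔0): J: 1/2 → 1/2, ΔJ = +0 — ok.
Parity must change: odd → odd — fails.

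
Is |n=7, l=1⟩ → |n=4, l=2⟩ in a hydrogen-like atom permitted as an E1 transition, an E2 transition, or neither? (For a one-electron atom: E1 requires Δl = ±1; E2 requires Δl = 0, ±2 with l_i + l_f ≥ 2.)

E1

Δl = 2 − 1 = +1; l_i + l_f = 3.
E1 (Δl = ±1): satisfied.
E2 (Δl = 0,±2, l_i+l_f ≥ 2): not satisfied.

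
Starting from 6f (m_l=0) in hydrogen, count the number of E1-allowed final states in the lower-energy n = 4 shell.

E1 requires Δl = ±1, so l_f ∈ {2, 4}; with 0 ≤ l_f ≤ n_f−1 = 3, the allowed l_f values are {2}.
For l_f = 2: m_f ∈ {m_i−1, m_i, m_i+1} ∩ [−2, 2] = {-1, 0, 1} → 3 states.
Total: 3.

3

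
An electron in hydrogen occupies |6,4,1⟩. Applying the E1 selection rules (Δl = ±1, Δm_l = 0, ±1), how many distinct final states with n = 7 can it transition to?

6

E1 requires Δl = ±1, so l_f ∈ {3, 5}; with 0 ≤ l_f ≤ n_f−1 = 6, the allowed l_f values are {3, 5}.
For l_f = 3: m_f ∈ {m_i−1, m_i, m_i+1} ∩ [−3, 3] = {0, 1, 2} → 3 states.
For l_f = 5: m_f ∈ {m_i−1, m_i, m_i+1} ∩ [−5, 5] = {0, 1, 2} → 3 states.
Total: 6.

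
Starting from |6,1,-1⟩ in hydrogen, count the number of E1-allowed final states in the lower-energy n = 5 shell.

E1 requires Δl = ±1, so l_f ∈ {0, 2}; with 0 ≤ l_f ≤ n_f−1 = 4, the allowed l_f values are {0, 2}.
For l_f = 0: m_f ∈ {m_i−1, m_i, m_i+1} ∩ [−0, 0] = {0} → 1 state.
For l_f = 2: m_f ∈ {m_i−1, m_i, m_i+1} ∩ [−2, 2] = {-2, -1, 0} → 3 states.
Total: 4.

4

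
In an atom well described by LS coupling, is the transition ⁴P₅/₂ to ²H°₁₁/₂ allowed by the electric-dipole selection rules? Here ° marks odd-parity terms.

Initial level: S=3/2, L=1, J=5/2, parity even. Final level: S=1/2, L=5, J=11/2, parity odd.
Parity must change: even → odd — ok.
ΔS = 0: S: 3/2 → 1/2 — fails.
ΔL = 0, ±1 (not L=0↔0): L: 1 → 5, ΔL = +4 — fails.
ΔJ = 0, ±1 (not J=0↔0): J: 5/2 → 11/2, ΔJ = +3 — fails.
Rule(s) violated: ΔS, ΔL, ΔJ.

forbidden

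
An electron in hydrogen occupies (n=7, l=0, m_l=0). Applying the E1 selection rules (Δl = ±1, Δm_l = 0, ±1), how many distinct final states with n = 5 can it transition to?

3

E1 requires Δl = ±1, so l_f ∈ {-1, 1}; with 0 ≤ l_f ≤ n_f−1 = 4, the allowed l_f values are {1}.
For l_f = 1: m_f ∈ {m_i−1, m_i, m_i+1} ∩ [−1, 1] = {-1, 0, 1} → 3 states.
Total: 3.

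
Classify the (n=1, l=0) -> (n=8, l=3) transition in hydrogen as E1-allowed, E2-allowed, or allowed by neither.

Δl = 3 − 0 = +3; l_i + l_f = 3.
E1 (Δl = ±1): not satisfied.
E2 (Δl = 0,±2, l_i+l_f ≥ 2): not satisfied.

neither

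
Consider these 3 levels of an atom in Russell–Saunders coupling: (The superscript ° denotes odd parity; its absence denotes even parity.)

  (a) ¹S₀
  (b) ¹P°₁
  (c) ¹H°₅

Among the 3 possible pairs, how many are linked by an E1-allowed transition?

1

(a)–(b): allowed.
(a)–(c): forbidden (ΔL, ΔJ).
(b)–(c): forbidden (parity, ΔL, ΔJ).
Allowed pairs: 1 of 3.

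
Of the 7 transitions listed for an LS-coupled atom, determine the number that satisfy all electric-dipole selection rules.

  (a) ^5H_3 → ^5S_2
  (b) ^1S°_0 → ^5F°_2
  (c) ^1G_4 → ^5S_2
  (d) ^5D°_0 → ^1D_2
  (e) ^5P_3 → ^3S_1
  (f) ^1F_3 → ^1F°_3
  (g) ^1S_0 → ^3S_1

1

(a) forbidden (parity, ΔL fail)
(b) forbidden (parity, ΔS, ΔL, ΔJ fail)
(c) forbidden (parity, ΔS, ΔL, ΔJ fail)
(d) forbidden (ΔS, ΔJ fail)
(e) forbidden (parity, ΔS, ΔJ fail)
(f) allowed
(g) forbidden (parity, ΔS, ΔL fail)
Total allowed: 1 of 7.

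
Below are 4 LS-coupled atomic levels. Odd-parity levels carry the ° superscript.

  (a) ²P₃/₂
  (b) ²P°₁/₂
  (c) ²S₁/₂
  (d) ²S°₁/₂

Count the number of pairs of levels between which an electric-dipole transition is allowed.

3

(a)–(b): allowed.
(a)–(c): forbidden (parity).
(a)–(d): allowed.
(b)–(c): allowed.
(b)–(d): forbidden (parity).
(c)–(d): forbidden (ΔL).
Allowed pairs: 3 of 6.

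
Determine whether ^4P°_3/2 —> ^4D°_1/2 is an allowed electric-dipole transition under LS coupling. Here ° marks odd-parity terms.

Reading off the term symbols: S 3/2→3/2, L 1→2, J 3/2→1/2, parity odd→odd.
Parity must change: odd → odd — fails.
ΔS = 0: S: 3/2 → 3/2 — ok.
ΔL = 0, ±1 (not L=0↔0): L: 1 → 2, ΔL = +1 — ok.
ΔJ = 0, ±1 (not J=0↔0): J: 3/2 → 1/2, ΔJ = -1 — ok.
Rule(s) violated: parity.

forbidden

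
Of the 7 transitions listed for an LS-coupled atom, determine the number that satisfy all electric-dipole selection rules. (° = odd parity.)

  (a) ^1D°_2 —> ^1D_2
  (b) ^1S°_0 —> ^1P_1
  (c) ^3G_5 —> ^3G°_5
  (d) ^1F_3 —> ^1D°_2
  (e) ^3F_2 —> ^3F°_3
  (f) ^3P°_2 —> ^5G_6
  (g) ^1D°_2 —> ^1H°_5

(a) allowed
(b) allowed
(c) allowed
(d) allowed
(e) allowed
(f) forbidden (ΔS, ΔL, ΔJ fail)
(g) forbidden (parity, ΔL, ΔJ fail)
Total allowed: 5 of 7.

5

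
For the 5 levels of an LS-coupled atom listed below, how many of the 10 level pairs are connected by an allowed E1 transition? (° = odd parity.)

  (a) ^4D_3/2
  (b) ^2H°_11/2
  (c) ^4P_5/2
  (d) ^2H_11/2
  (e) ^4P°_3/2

(a)–(b): forbidden (ΔS, ΔL, ΔJ).
(a)–(c): forbidden (parity).
(a)–(d): forbidden (parity, ΔS, ΔL, ΔJ).
(a)–(e): allowed.
(b)–(c): forbidden (ΔS, ΔL, ΔJ).
(b)–(d): allowed.
(b)–(e): forbidden (parity, ΔS, ΔL, ΔJ).
(c)–(d): forbidden (parity, ΔS, ΔL, ΔJ).
(c)–(e): allowed.
(d)–(e): forbidden (ΔS, ΔL, ΔJ).
Allowed pairs: 3 of 10.

3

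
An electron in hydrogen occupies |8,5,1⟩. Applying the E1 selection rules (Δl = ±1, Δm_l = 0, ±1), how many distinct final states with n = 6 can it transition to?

3

E1 requires Δl = ±1, so l_f ∈ {4, 6}; with 0 ≤ l_f ≤ n_f−1 = 5, the allowed l_f values are {4}.
For l_f = 4: m_f ∈ {m_i−1, m_i, m_i+1} ∩ [−4, 4] = {0, 1, 2} → 3 states.
Total: 3.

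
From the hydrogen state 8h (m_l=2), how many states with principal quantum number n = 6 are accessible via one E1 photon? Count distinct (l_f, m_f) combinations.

E1 requires Δl = ±1, so l_f ∈ {4, 6}; with 0 ≤ l_f ≤ n_f−1 = 5, the allowed l_f values are {4}.
For l_f = 4: m_f ∈ {m_i−1, m_i, m_i+1} ∩ [−4, 4] = {1, 2, 3} → 3 states.
Total: 3.

3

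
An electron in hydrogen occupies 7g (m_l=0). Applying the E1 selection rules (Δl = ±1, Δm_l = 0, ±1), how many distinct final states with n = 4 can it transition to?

E1 requires Δl = ±1, so l_f ∈ {3, 5}; with 0 ≤ l_f ≤ n_f−1 = 3, the allowed l_f values are {3}.
For l_f = 3: m_f ∈ {m_i−1, m_i, m_i+1} ∩ [−3, 3] = {-1, 0, 1} → 3 states.
Total: 3.

3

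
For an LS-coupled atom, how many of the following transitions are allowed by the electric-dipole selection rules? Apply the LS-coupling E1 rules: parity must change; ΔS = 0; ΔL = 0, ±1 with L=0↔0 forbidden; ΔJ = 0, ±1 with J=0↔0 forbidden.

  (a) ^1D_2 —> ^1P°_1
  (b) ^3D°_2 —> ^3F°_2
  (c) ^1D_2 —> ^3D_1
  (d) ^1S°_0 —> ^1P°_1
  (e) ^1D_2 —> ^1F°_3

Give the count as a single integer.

(a) allowed
(b) forbidden (parity fails)
(c) forbidden (parity, ΔS fail)
(d) forbidden (parity fails)
(e) allowed
Total allowed: 2 of 5.

2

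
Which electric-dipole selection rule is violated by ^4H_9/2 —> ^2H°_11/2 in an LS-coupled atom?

the ΔS = 0 rule

Initial level: S=3/2, L=5, J=9/2, parity even. Final level: S=1/2, L=5, J=11/2, parity odd.
Parity must change: even → odd — passes.
ΔS = 0: S: 3/2 → 1/2 — fails.
ΔL = 0, ±1 (not L=0↔0): L: 5 → 5, ΔL = +0 — passes.
ΔJ = 0, ±1 (not J=0↔0): J: 9/2 → 11/2, ΔJ = +1 — passes.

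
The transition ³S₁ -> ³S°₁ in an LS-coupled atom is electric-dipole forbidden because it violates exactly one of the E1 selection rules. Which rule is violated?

ΔL = 0, ±1 (not L=0↔0): L: 0 → 0, ΔL = +0 — ✗.
ΔJ = 0, ±1 (not J=0↔0): J: 1 → 1, ΔJ = +0 — ✓.
ΔS = 0: S: 1 → 1 — ✓.
Parity must change: even → odd — ✓.

the L=0 ↔ L=0 exclusion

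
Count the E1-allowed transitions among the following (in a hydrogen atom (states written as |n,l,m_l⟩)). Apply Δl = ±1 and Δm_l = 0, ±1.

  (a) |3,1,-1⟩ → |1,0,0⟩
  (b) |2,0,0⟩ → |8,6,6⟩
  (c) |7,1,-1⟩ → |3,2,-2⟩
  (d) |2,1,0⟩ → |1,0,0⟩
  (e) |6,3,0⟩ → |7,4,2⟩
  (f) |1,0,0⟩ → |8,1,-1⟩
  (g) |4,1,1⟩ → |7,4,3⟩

(a) allowed
(b) forbidden — Δl = +6 (E1 requires Δl = ±1); Δm_l = +6 (E1 requires Δm_l = 0, ±1)
(c) allowed
(d) allowed
(e) forbidden — Δm_l = +2 (E1 requires Δm_l = 0, ±1)
(f) allowed
(g) forbidden — Δl = +3 (E1 requires Δl = ±1); Δm_l = +2 (E1 requires Δm_l = 0, ±1)
Total allowed: 4 of 7.

4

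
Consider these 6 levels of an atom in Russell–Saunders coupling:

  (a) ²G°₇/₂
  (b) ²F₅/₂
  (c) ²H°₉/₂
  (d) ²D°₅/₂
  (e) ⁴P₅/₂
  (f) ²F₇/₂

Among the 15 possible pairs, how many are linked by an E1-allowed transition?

(a)–(b): allowed.
(a)–(c): forbidden (parity).
(a)–(d): forbidden (parity, ΔL).
(a)–(e): forbidden (ΔS, ΔL).
(a)–(f): allowed.
(b)–(c): forbidden (ΔL, ΔJ).
(b)–(d): allowed.
(b)–(e): forbidden (parity, ΔS, ΔL).
(b)–(f): forbidden (parity).
(c)–(d): forbidden (parity, ΔL, ΔJ).
(c)–(e): forbidden (ΔS, ΔL, ΔJ).
(c)–(f): forbidden (ΔL).
(d)–(e): forbidden (ΔS).
(d)–(f): allowed.
(e)–(f): forbidden (parity, ΔS, ΔL).
Allowed pairs: 4 of 15.

4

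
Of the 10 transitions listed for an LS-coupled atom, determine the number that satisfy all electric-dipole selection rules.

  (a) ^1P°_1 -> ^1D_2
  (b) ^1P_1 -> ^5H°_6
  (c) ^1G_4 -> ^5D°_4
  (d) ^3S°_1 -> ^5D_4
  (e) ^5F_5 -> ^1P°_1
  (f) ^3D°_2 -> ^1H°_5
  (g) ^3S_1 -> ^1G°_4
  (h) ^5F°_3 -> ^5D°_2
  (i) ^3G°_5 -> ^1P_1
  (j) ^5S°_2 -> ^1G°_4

1

(a) allowed
(b) forbidden (ΔS, ΔL, ΔJ fail)
(c) forbidden (ΔS, ΔL fail)
(d) forbidden (ΔS, ΔL, ΔJ fail)
(e) forbidden (ΔS, ΔL, ΔJ fail)
(f) forbidden (parity, ΔS, ΔL, ΔJ fail)
(g) forbidden (ΔS, ΔL, ΔJ fail)
(h) forbidden (parity fails)
(i) forbidden (ΔS, ΔL, ΔJ fail)
(j) forbidden (parity, ΔS, ΔL, ΔJ fail)
Total allowed: 1 of 10.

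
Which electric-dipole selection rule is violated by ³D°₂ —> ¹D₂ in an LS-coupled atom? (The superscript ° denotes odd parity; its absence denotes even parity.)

Reading off the term symbols: S 1→0, L 2→2, J 2→2, parity odd→even.
ΔJ = 0, ±1 (not J=0↔0): J: 2 → 2, ΔJ = +0 — passes.
ΔL = 0, ±1 (not L=0↔0): L: 2 → 2, ΔL = +0 — passes.
Parity must change: odd → even — passes.
ΔS = 0: S: 1 → 0 — fails.

the ΔS = 0 rule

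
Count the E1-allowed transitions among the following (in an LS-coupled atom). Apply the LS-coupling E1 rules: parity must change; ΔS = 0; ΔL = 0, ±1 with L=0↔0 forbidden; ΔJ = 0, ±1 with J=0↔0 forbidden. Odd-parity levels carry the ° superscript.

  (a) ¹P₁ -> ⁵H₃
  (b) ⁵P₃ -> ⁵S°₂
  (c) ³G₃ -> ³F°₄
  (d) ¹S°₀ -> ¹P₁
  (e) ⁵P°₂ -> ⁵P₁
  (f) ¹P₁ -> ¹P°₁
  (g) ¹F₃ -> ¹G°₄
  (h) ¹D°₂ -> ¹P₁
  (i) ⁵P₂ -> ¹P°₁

(a) forbidden (parity, ΔS, ΔL, ΔJ fail)
(b) allowed
(c) allowed
(d) allowed
(e) allowed
(f) allowed
(g) allowed
(h) allowed
(i) forbidden (ΔS fails)
Total allowed: 7 of 9.

7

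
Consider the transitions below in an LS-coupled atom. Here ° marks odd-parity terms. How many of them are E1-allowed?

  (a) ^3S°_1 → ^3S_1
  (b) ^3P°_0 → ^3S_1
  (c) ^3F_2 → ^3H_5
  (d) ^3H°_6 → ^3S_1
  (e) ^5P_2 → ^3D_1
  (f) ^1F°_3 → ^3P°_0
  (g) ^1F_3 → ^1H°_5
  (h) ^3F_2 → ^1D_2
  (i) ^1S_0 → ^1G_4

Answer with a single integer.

1

(a) forbidden (ΔL fails)
(b) allowed
(c) forbidden (parity, ΔL, ΔJ fail)
(d) forbidden (ΔL, ΔJ fail)
(e) forbidden (parity, ΔS fail)
(f) forbidden (parity, ΔS, ΔL, ΔJ fail)
(g) forbidden (ΔL, ΔJ fail)
(h) forbidden (parity, ΔS fail)
(i) forbidden (parity, ΔL, ΔJ fail)
Total allowed: 1 of 9.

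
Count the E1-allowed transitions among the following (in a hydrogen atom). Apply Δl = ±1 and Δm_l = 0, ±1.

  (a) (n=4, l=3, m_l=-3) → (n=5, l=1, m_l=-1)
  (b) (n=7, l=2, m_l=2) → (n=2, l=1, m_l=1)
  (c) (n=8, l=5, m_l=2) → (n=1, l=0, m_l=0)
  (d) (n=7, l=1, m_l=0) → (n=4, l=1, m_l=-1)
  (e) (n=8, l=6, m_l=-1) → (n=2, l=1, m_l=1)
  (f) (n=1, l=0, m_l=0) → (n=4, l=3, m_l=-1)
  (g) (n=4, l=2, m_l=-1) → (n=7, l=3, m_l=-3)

(a) forbidden — Δl = -2 (E1 requires Δl = ±1); Δm_l = +2 (E1 requires Δm_l = 0, ±1)
(b) allowed
(c) forbidden — Δl = -5 (E1 requires Δl = ±1); Δm_l = -2 (E1 requires Δm_l = 0, ±1)
(d) forbidden — Δl = +0 (E1 requires Δl = ±1)
(e) forbidden — Δl = -5 (E1 requires Δl = ±1); Δm_l = +2 (E1 requires Δm_l = 0, ±1)
(f) forbidden — Δl = +3 (E1 requires Δl = ±1)
(g) forbidden — Δm_l = -2 (E1 requires Δm_l = 0, ±1)
Total allowed: 1 of 7.

1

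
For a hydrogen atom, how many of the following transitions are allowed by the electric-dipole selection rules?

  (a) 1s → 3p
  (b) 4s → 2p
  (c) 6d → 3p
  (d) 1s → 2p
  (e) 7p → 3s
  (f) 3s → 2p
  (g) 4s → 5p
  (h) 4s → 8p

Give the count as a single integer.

8

(a) allowed
(b) allowed
(c) allowed
(d) allowed
(e) allowed
(f) allowed
(g) allowed
(h) allowed
Total allowed: 8 of 8.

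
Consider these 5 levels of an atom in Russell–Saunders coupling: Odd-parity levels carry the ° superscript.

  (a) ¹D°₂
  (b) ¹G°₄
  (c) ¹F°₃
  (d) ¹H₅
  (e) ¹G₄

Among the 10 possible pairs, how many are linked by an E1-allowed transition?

3

(a)–(b): forbidden (parity, ΔL, ΔJ).
(a)–(c): forbidden (parity).
(a)–(d): forbidden (ΔL, ΔJ).
(a)–(e): forbidden (ΔL, ΔJ).
(b)–(c): forbidden (parity).
(b)–(d): allowed.
(b)–(e): allowed.
(c)–(d): forbidden (ΔL, ΔJ).
(c)–(e): allowed.
(d)–(e): forbidden (parity).
Allowed pairs: 3 of 10.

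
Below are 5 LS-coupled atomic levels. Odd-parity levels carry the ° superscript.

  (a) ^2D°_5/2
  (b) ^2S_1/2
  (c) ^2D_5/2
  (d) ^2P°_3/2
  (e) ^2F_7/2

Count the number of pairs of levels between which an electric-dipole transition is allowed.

4

(a)–(b): forbidden (ΔL, ΔJ).
(a)–(c): allowed.
(a)–(d): forbidden (parity).
(a)–(e): allowed.
(b)–(c): forbidden (parity, ΔL, ΔJ).
(b)–(d): allowed.
(b)–(e): forbidden (parity, ΔL, ΔJ).
(c)–(d): allowed.
(c)–(e): forbidden (parity).
(d)–(e): forbidden (ΔL, ΔJ).
Allowed pairs: 4 of 10.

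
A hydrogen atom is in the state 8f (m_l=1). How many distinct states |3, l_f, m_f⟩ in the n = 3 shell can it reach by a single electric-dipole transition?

E1 requires Δl = ±1, so l_f ∈ {2, 4}; with 0 ≤ l_f ≤ n_f−1 = 2, the allowed l_f values are {2}.
For l_f = 2: m_f ∈ {m_i−1, m_i, m_i+1} ∩ [−2, 2] = {0, 1, 2} → 3 states.
Total: 3.

3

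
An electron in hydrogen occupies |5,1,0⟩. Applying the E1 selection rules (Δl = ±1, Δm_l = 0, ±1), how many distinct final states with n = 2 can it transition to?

1

E1 requires Δl = ±1, so l_f ∈ {0, 2}; with 0 ≤ l_f ≤ n_f−1 = 1, the allowed l_f values are {0}.
For l_f = 0: m_f ∈ {m_i−1, m_i, m_i+1} ∩ [−0, 0] = {0} → 1 state.
Total: 1.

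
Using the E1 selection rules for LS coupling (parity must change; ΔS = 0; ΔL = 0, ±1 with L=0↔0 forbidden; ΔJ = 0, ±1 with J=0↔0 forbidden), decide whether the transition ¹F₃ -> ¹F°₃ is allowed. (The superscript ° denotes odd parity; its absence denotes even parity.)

Reading off the term symbols: S 0→0, L 3→3, J 3→3, parity even→odd.
Parity must change: even → odd — ✓.
ΔS = 0: S: 0 → 0 — ✓.
ΔL = 0, ±1 (not L=0↔0): L: 3 → 3, ΔL = +0 — ✓.
ΔJ = 0, ±1 (not J=0↔0): J: 3 → 3, ΔJ = +0 — ✓.
All four E1 rules are satisfied.

allowed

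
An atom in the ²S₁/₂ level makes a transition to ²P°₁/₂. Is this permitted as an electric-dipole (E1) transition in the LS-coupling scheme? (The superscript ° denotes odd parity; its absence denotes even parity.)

Parity must change: even → odd — passes.
ΔS = 0: S: 1/2 → 1/2 — passes.
ΔL = 0, ±1 (not L=0↔0): L: 0 → 1, ΔL = +1 — passes.
ΔJ = 0, ±1 (not J=0↔0): J: 1/2 → 1/2, ΔJ = +0 — passes.
All four E1 rules are satisfied.

allowed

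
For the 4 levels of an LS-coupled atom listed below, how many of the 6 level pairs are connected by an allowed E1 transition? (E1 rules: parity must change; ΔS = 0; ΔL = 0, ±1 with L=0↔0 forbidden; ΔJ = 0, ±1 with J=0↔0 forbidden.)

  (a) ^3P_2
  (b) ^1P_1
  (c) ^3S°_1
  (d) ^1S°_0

2

(a)–(b): forbidden (parity, ΔS).
(a)–(c): allowed.
(a)–(d): forbidden (ΔS, ΔJ).
(b)–(c): forbidden (ΔS).
(b)–(d): allowed.
(c)–(d): forbidden (parity, ΔS, ΔL).
Allowed pairs: 2 of 6.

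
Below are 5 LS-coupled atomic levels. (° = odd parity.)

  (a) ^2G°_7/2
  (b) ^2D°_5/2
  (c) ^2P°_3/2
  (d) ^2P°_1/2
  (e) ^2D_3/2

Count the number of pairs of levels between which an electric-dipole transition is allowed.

(a)–(b): forbidden (parity, ΔL).
(a)–(c): forbidden (parity, ΔL, ΔJ).
(a)–(d): forbidden (parity, ΔL, ΔJ).
(a)–(e): forbidden (ΔL, ΔJ).
(b)–(c): forbidden (parity).
(b)–(d): forbidden (parity, ΔJ).
(b)–(e): allowed.
(c)–(d): forbidden (parity).
(c)–(e): allowed.
(d)–(e): allowed.
Allowed pairs: 3 of 10.

3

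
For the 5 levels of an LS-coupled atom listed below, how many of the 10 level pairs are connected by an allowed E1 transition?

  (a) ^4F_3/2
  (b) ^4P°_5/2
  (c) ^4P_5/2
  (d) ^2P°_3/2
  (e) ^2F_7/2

(a)–(b): forbidden (ΔL).
(a)–(c): forbidden (parity, ΔL).
(a)–(d): forbidden (ΔS, ΔL).
(a)–(e): forbidden (parity, ΔS, ΔJ).
(b)–(c): allowed.
(b)–(d): forbidden (parity, ΔS).
(b)–(e): forbidden (ΔS, ΔL).
(c)–(d): forbidden (ΔS).
(c)–(e): forbidden (parity, ΔS, ΔL).
(d)–(e): forbidden (ΔL, ΔJ).
Allowed pairs: 1 of 10.

1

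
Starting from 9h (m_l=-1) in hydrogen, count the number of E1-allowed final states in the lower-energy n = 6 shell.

3

E1 requires Δl = ±1, so l_f ∈ {4, 6}; with 0 ≤ l_f ≤ n_f−1 = 5, the allowed l_f values are {4}.
For l_f = 4: m_f ∈ {m_i−1, m_i, m_i+1} ∩ [−4, 4] = {-2, -1, 0} → 3 states.
Total: 3.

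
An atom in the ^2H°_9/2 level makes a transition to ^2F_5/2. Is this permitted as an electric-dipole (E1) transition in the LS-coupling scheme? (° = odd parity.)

Parity must change: odd → even — passes.
ΔS = 0: S: 1/2 → 1/2 — passes.
ΔL = 0, ±1 (not L=0↔0): L: 5 → 3, ΔL = -2 — fails.
ΔJ = 0, ±1 (not J=0↔0): J: 9/2 → 5/2, ΔJ = -2 — fails.
Rule(s) violated: ΔL, ΔJ.

forbidden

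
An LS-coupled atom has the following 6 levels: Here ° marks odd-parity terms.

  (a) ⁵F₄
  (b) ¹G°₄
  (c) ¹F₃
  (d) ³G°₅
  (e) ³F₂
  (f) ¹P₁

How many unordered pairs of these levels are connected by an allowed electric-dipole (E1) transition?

(a)–(b): forbidden (ΔS).
(a)–(c): forbidden (parity, ΔS).
(a)–(d): forbidden (ΔS).
(a)–(e): forbidden (parity, ΔS, ΔJ).
(a)–(f): forbidden (parity, ΔS, ΔL, ΔJ).
(b)–(c): allowed.
(b)–(d): forbidden (parity, ΔS).
(b)–(e): forbidden (ΔS, ΔJ).
(b)–(f): forbidden (ΔL, ΔJ).
(c)–(d): forbidden (ΔS, ΔJ).
(c)–(e): forbidden (parity, ΔS).
(c)–(f): forbidden (parity, ΔL, ΔJ).
(d)–(e): forbidden (ΔJ).
(d)–(f): forbidden (ΔS, ΔL, ΔJ).
(e)–(f): forbidden (parity, ΔS, ΔL).
Allowed pairs: 1 of 15.

1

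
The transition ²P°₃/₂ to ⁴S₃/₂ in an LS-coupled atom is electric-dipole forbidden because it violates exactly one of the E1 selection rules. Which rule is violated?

Initial level: S=1/2, L=1, J=3/2, parity odd. Final level: S=3/2, L=0, J=3/2, parity even.
Parity must change: odd → even — satisfied.
ΔS = 0: S: 1/2 → 3/2 — violated.
ΔL = 0, ±1 (not L=0↔0): L: 1 → 0, ΔL = -1 — satisfied.
ΔJ = 0, ±1 (not J=0↔0): J: 3/2 → 3/2, ΔJ = +0 — satisfied.

the ΔS = 0 rule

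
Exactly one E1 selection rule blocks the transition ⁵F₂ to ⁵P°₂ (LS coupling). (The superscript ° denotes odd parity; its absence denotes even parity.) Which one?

the ΔL = 0, ±1 rule

ΔJ = 0, ±1 (not J=0↔0): J: 2 → 2, ΔJ = +0 — ok.
Parity must change: even → odd — ok.
ΔS = 0: S: 2 → 2 — ok.
ΔL = 0, ±1 (not L=0↔0): L: 3 → 1, ΔL = -2 — fails.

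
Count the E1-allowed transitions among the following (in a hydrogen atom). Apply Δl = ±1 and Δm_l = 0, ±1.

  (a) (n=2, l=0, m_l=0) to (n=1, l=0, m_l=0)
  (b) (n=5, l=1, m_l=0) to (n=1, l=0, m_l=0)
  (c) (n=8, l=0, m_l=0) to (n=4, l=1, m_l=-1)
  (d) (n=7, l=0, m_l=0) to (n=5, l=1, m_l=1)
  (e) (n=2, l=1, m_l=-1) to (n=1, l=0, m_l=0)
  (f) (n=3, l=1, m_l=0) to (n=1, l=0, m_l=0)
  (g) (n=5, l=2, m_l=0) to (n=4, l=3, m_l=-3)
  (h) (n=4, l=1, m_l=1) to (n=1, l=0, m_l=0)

(a) forbidden — Δl = +0 (E1 requires Δl = ±1)
(b) allowed
(c) allowed
(d) allowed
(e) allowed
(f) allowed
(g) forbidden — Δm_l = -3 (E1 requires Δm_l = 0, ±1)
(h) allowed
Total allowed: 6 of 8.

6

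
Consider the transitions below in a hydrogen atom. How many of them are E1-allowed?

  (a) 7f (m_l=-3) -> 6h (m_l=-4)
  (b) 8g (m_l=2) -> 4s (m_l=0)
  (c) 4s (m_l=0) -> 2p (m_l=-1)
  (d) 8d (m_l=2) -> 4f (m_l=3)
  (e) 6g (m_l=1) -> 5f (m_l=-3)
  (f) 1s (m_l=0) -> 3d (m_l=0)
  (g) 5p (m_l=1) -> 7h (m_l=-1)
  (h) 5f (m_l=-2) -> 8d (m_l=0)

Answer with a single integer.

(a) forbidden — Δl = +2 (E1 requires Δl = ±1)
(b) forbidden — Δl = -4 (E1 requires Δl = ±1); Δm_l = -2 (E1 requires Δm_l = 0, ±1)
(c) allowed
(d) allowed
(e) forbidden — Δm_l = -4 (E1 requires Δm_l = 0, ±1)
(f) forbidden — Δl = +2 (E1 requires Δl = ±1)
(g) forbidden — Δl = +4 (E1 requires Δl = ±1); Δm_l = -2 (E1 requires Δm_l = 0, ±1)
(h) forbidden — Δm_l = +2 (E1 requires Δm_l = 0, ±1)
Total allowed: 2 of 8.

2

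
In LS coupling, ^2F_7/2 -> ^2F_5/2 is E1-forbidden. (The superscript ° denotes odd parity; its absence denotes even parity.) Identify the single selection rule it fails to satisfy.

Initial level: S=1/2, L=3, J=7/2, parity even. Final level: S=1/2, L=3, J=5/2, parity even.
ΔS = 0: S: 1/2 → 1/2 — passes.
Parity must change: even → even — fails.
ΔJ = 0, ±1 (not J=0↔0): J: 7/2 → 5/2, ΔJ = -1 — passes.
ΔL = 0, ±1 (not L=0↔0): L: 3 → 3, ΔL = +0 — passes.

parity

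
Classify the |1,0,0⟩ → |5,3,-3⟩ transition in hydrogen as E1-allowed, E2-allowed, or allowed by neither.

Δl = 3 − 0 = +3; l_i + l_f = 3.
Δm_l = -3.
E1 (Δl = ±1, |Δm_l| ≤ 1): not satisfied.
E2 (Δl = 0,±2, l_i+l_f ≥ 2, |Δm_l| ≤ 2): not satisfied.

neither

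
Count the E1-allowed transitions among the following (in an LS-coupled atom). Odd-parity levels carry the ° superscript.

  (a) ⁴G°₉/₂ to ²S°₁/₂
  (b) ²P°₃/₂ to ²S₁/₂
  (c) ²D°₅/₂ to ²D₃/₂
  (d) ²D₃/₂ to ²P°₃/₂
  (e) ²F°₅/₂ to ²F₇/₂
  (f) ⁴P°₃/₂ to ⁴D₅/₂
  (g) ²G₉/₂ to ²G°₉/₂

6

(a) forbidden (parity, ΔS, ΔL, ΔJ fail)
(b) allowed
(c) allowed
(d) allowed
(e) allowed
(f) allowed
(g) allowed
Total allowed: 6 of 7.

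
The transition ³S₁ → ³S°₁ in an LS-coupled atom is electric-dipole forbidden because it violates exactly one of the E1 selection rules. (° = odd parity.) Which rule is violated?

the L=0 ↔ L=0 exclusion

Initial level: S=1, L=0, J=1, parity even. Final level: S=1, L=0, J=1, parity odd.
Parity must change: even → odd — satisfied.
ΔS = 0: S: 1 → 1 — satisfied.
ΔL = 0, ±1 (not L=0↔0): L: 0 → 0, ΔL = +0 — violated.
ΔJ = 0, ±1 (not J=0↔0): J: 1 → 1, ΔJ = +0 — satisfied.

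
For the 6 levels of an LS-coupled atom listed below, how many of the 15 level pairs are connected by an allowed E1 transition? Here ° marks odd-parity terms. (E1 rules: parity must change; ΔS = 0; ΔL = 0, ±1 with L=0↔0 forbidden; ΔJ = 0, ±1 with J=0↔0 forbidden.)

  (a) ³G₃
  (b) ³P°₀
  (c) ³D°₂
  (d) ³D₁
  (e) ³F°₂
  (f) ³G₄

(a)–(b): forbidden (ΔL, ΔJ).
(a)–(c): forbidden (ΔL).
(a)–(d): forbidden (parity, ΔL, ΔJ).
(a)–(e): allowed.
(a)–(f): forbidden (parity).
(b)–(c): forbidden (parity, ΔJ).
(b)–(d): allowed.
(b)–(e): forbidden (parity, ΔL, ΔJ).
(b)–(f): forbidden (ΔL, ΔJ).
(c)–(d): allowed.
(c)–(e): forbidden (parity).
(c)–(f): forbidden (ΔL, ΔJ).
(d)–(e): allowed.
(d)–(f): forbidden (parity, ΔL, ΔJ).
(e)–(f): forbidden (ΔJ).
Allowed pairs: 4 of 15.

4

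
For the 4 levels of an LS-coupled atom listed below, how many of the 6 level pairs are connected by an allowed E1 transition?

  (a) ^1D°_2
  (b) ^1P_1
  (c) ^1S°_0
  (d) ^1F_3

(a)–(b): allowed.
(a)–(c): forbidden (parity, ΔL, ΔJ).
(a)–(d): allowed.
(b)–(c): allowed.
(b)–(d): forbidden (parity, ΔL, ΔJ).
(c)–(d): forbidden (ΔL, ΔJ).
Allowed pairs: 3 of 6.

3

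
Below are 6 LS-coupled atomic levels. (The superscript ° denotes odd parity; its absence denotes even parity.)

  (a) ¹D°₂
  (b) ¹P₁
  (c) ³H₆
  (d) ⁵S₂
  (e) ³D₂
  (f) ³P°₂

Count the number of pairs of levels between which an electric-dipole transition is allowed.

(a)–(b): allowed.
(a)–(c): forbidden (ΔS, ΔL, ΔJ).
(a)–(d): forbidden (ΔS, ΔL).
(a)–(e): forbidden (ΔS).
(a)–(f): forbidden (parity, ΔS).
(b)–(c): forbidden (parity, ΔS, ΔL, ΔJ).
(b)–(d): forbidden (parity, ΔS).
(b)–(e): forbidden (parity, ΔS).
(b)–(f): forbidden (ΔS).
(c)–(d): forbidden (parity, ΔS, ΔL, ΔJ).
(c)–(e): forbidden (parity, ΔL, ΔJ).
(c)–(f): forbidden (ΔL, ΔJ).
(d)–(e): forbidden (parity, ΔS, ΔL).
(d)–(f): forbidden (ΔS).
(e)–(f): allowed.
Allowed pairs: 2 of 15.

2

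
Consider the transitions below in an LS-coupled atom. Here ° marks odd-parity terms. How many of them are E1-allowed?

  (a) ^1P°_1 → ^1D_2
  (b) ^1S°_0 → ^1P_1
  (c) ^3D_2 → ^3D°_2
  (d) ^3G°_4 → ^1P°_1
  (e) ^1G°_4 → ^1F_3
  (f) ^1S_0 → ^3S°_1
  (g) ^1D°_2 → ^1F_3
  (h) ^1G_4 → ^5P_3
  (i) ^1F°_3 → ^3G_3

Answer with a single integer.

(a) allowed
(b) allowed
(c) allowed
(d) forbidden (parity, ΔS, ΔL, ΔJ fail)
(e) allowed
(f) forbidden (ΔS, ΔL fail)
(g) allowed
(h) forbidden (parity, ΔS, ΔL fail)
(i) forbidden (ΔS fails)
Total allowed: 5 of 9.

5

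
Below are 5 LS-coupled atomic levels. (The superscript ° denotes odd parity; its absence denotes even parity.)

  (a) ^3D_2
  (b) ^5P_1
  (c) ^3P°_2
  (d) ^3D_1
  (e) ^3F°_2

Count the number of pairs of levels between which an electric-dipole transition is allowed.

4

(a)–(b): forbidden (parity, ΔS).
(a)–(c): allowed.
(a)–(d): forbidden (parity).
(a)–(e): allowed.
(b)–(c): forbidden (ΔS).
(b)–(d): forbidden (parity, ΔS).
(b)–(e): forbidden (ΔS, ΔL).
(c)–(d): allowed.
(c)–(e): forbidden (parity, ΔL).
(d)–(e): allowed.
Allowed pairs: 4 of 10.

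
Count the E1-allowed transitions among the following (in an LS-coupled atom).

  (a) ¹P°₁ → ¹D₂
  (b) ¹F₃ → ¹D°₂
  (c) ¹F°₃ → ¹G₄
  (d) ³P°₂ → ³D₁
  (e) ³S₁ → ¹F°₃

4

(a) allowed
(b) allowed
(c) allowed
(d) allowed
(e) forbidden (ΔS, ΔL, ΔJ fail)
Total allowed: 4 of 5.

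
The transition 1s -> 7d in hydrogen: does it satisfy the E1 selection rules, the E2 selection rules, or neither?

Δl = 2 − 0 = +2; l_i + l_f = 2.
E1 (Δl = ±1): not satisfied.
E2 (Δl = 0,±2, l_i+l_f ≥ 2): satisfied.

E2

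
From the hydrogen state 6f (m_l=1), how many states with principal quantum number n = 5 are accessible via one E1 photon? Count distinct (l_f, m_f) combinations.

E1 requires Δl = ±1, so l_f ∈ {2, 4}; with 0 ≤ l_f ≤ n_f−1 = 4, the allowed l_f values are {2, 4}.
For l_f = 2: m_f ∈ {m_i−1, m_i, m_i+1} ∩ [−2, 2] = {0, 1, 2} → 3 states.
For l_f = 4: m_f ∈ {m_i−1, m_i, m_i+1} ∩ [−4, 4] = {0, 1, 2} → 3 states.
Total: 6.

6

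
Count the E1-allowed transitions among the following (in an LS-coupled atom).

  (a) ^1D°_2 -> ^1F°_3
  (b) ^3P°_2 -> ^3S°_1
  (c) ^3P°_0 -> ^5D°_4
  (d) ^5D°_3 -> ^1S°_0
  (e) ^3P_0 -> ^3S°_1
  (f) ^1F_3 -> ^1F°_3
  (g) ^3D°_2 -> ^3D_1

(a) forbidden (parity fails)
(b) forbidden (parity fails)
(c) forbidden (parity, ΔS, ΔJ fail)
(d) forbidden (parity, ΔS, ΔL, ΔJ fail)
(e) allowed
(f) allowed
(g) allowed
Total allowed: 3 of 7.

3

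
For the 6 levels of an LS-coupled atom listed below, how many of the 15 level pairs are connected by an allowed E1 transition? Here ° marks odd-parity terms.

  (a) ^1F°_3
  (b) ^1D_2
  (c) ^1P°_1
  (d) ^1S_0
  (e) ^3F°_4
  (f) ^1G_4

(a)–(b): allowed.
(a)–(c): forbidden (parity, ΔL, ΔJ).
(a)–(d): forbidden (ΔL, ΔJ).
(a)–(e): forbidden (parity, ΔS).
(a)–(f): allowed.
(b)–(c): allowed.
(b)–(d): forbidden (parity, ΔL, ΔJ).
(b)–(e): forbidden (ΔS, ΔJ).
(b)–(f): forbidden (parity, ΔL, ΔJ).
(c)–(d): allowed.
(c)–(e): forbidden (parity, ΔS, ΔL, ΔJ).
(c)–(f): forbidden (ΔL, ΔJ).
(d)–(e): forbidden (ΔS, ΔL, ΔJ).
(d)–(f): forbidden (parity, ΔL, ΔJ).
(e)–(f): forbidden (ΔS).
Allowed pairs: 4 of 15.

4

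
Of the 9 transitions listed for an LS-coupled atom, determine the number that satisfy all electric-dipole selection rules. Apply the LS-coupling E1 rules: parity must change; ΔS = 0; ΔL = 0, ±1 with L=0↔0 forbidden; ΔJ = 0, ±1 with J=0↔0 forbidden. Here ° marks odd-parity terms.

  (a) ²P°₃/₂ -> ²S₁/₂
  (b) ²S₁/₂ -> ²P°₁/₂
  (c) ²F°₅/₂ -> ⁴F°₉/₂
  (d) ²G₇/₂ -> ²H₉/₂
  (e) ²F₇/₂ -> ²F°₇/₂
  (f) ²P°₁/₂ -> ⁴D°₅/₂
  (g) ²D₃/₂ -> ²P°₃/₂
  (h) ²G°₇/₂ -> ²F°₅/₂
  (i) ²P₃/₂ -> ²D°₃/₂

(a) allowed
(b) allowed
(c) forbidden (parity, ΔS, ΔJ fail)
(d) forbidden (parity fails)
(e) allowed
(f) forbidden (parity, ΔS, ΔJ fail)
(g) allowed
(h) forbidden (parity fails)
(i) allowed
Total allowed: 5 of 9.

5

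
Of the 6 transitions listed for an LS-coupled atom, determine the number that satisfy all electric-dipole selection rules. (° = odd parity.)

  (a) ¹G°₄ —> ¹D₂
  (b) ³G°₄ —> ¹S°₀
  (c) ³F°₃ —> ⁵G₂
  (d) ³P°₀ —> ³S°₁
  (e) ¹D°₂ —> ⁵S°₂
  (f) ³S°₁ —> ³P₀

(a) forbidden (ΔL, ΔJ fail)
(b) forbidden (parity, ΔS, ΔL, ΔJ fail)
(c) forbidden (ΔS fails)
(d) forbidden (parity fails)
(e) forbidden (parity, ΔS, ΔL fail)
(f) allowed
Total allowed: 1 of 6.

1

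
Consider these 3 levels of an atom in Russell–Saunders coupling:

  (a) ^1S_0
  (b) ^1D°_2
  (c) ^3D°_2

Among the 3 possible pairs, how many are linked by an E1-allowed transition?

(a)–(b): forbidden (ΔL, ΔJ).
(a)–(c): forbidden (ΔS, ΔL, ΔJ).
(b)–(c): forbidden (parity, ΔS).
Allowed pairs: 0 of 3.

0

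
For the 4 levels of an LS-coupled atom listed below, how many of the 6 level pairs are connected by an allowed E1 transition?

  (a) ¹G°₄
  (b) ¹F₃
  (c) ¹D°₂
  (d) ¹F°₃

(a)–(b): allowed.
(a)–(c): forbidden (parity, ΔL, ΔJ).
(a)–(d): forbidden (parity).
(b)–(c): allowed.
(b)–(d): allowed.
(c)–(d): forbidden (parity).
Allowed pairs: 3 of 6.

3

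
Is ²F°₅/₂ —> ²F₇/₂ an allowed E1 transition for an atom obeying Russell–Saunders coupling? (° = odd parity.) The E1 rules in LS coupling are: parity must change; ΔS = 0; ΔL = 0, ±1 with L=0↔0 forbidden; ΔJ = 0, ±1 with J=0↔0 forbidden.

Reading off the term symbols: S 1/2→1/2, L 3→3, J 5/2→7/2, parity odd→even.
Parity must change: odd → even — passes.
ΔS = 0: S: 1/2 → 1/2 — passes.
ΔL = 0, ±1 (not L=0↔0): L: 3 → 3, ΔL = +0 — passes.
ΔJ = 0, ±1 (not J=0↔0): J: 5/2 → 7/2, ΔJ = +1 — passes.
All four E1 rules are satisfied.

allowed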